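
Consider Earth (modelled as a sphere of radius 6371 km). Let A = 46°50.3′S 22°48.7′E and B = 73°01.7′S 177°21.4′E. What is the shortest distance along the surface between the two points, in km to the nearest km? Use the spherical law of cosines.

With latitudes φ₁ = -46.838°, φ₂ = -73.028° and longitude difference Δλ = 154.545°:
cos c = sin φ₁ sin φ₂ + cos φ₁ cos φ₂ cos Δλ = (-0.7294)(-0.9564) + (0.6841)(0.2919)(-0.9029) = 0.51737,
so c = arccos(0.51737) = 1.02702 rad.
Distance = R·c = 6371 × 1.0270 ≈ 6543 km.

6543 km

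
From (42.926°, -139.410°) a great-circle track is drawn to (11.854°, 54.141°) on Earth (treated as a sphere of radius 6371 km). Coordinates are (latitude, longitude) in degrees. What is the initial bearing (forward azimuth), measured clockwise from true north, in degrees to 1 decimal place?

344.0°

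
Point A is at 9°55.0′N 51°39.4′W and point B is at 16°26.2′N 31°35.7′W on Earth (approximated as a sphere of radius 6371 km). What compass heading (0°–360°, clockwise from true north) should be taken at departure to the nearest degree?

With φ₁ = 0.1731, φ₂ = 0.2869, Δλ = 0.3501 rad, the forward-azimuth formula gives
θ = atan2( sin Δλ cos φ₂ , cos φ₁ sin φ₂ − sin φ₁ cos φ₂ cos Δλ ) = atan2(0.3290, 0.1236) = 69.41°.
So the initial bearing is 69°.

69°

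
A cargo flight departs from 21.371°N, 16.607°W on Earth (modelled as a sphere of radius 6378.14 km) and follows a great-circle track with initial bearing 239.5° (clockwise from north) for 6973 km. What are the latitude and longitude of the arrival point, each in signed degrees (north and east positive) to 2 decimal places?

Angular distance δ = d/R = 6973/6378.14 = 1.09327 rad; initial bearing θ = 4.1801 rad.
sin φ₂ = sin φ₁ cos δ + cos φ₁ sin δ cos θ = (0.3644)(0.4596) + (0.9312)(0.8881)(-0.5075) = -0.2523, so φ₂ = -14.61°.
Δλ = atan2(sin θ sin δ cos φ₁, cos δ − sin φ₁ sin φ₂) = atan2(-0.7126, 0.5515) = -52.262°.
λ₂ = -16.607° − 52.262° = -68.87°.

-14.61°, -68.87°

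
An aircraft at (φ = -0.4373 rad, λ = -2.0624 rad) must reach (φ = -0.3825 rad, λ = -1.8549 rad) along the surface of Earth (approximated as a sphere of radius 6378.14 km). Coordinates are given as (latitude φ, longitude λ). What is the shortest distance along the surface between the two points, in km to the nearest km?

With latitudes φ₁ = -25.055°, φ₂ = -21.916° and longitude difference Δλ = 11.889°:
cos c = sin φ₁ sin φ₂ + cos φ₁ cos φ₂ cos Δλ = (-0.4235)(-0.3732) + (0.9059)(0.9277)(0.9785) = 0.98047,
so c = arccos(0.98047) = 0.19796 rad.
Distance = R·c = 6378.14 × 0.1980 ≈ 1263 km.

1263 km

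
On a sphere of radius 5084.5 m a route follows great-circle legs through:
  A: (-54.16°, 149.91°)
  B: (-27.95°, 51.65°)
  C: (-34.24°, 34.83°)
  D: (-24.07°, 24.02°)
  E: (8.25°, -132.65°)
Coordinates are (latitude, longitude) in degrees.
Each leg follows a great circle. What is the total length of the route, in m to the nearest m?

22576 m

Leg A→B: central angle 1.2602 rad, distance 6407.4 m.
Leg B→C: central angle 0.2738 rad, distance 1392.4 m.
Leg C→D: central angle 0.2419 rad, distance 1229.7 m.
Leg D→E: central angle 2.6643 rad, distance 13546.7 m.
Total: 6407.4 + 1392.4 + 1229.7 + 13546.7 ≈ 22576 m.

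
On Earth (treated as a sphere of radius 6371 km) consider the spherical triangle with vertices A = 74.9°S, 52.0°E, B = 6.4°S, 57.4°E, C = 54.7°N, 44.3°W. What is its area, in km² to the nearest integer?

80885966 km²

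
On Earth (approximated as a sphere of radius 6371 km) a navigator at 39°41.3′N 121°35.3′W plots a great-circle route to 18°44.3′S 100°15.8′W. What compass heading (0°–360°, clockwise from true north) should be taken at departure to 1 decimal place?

157.0°

Δλ = 21.325° = 0.3722 rad.
y = sin Δλ · cos φ₂ = (0.3637)(0.9470) = 0.3444
x = cos φ₁ sin φ₂ − sin φ₁ cos φ₂ cos Δλ = (0.7695)(-0.3212) − (0.6386)(0.9470)(0.9315) = -0.8106
θ = atan2(y, x) = 156.98°, so the bearing is 157.0°.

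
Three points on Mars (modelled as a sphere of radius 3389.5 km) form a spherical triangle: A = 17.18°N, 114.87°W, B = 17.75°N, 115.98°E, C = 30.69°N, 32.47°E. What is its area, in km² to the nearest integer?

Side lengths (central angles): a = 1.3200, b = 2.1423, c = 2.0765 rad; semiperimeter s = 2.7694.
By l'Huilier's theorem, tan(E/4) = √[tan(s/2) tan((s−a)/2) tan((s−b)/2) tan((s−c)/2)], giving spherical excess E = 2.5534 rad.
Area = E·R² = 2.5534 × (3389.5)² ≈ 29334761 km².

29334761 km²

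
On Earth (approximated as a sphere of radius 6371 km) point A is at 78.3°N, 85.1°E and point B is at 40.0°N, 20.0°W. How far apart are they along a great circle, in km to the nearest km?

In radians: φ₁ = 1.3666, φ₂ = 0.6981, Δλ = -105.100° = -1.8343 rad.
cos c = sin φ₁ sin φ₂ + cos φ₁ cos φ₂ cos Δλ = (0.9792)(0.6428) + (0.2028)(0.7660)(-0.2605) = 0.58896,
so c = arccos(0.58896) = 0.94102 rad.
Distance = R·c = 6371 × 0.9410 ≈ 5995 km.

5995 km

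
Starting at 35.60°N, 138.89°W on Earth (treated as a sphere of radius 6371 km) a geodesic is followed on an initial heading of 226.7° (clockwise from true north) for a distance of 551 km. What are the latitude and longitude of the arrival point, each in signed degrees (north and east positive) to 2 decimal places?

Angular distance δ = d/R = 551/6371 = 0.08649 rad; initial bearing θ = 3.9567 rad.
sin φ₂ = sin φ₁ cos δ + cos φ₁ sin δ cos θ = (0.5821)(0.9963) + (0.8131)(0.0864)(-0.6858) = 0.5318, so φ₂ = 32.13°.
Δλ = atan2(sin θ sin δ cos φ₁, cos δ − sin φ₁ sin φ₂) = atan2(-0.0511, 0.6867) = -4.257°.
λ₂ = -138.890° − 4.257° = -143.15°.

32.13°, -143.15°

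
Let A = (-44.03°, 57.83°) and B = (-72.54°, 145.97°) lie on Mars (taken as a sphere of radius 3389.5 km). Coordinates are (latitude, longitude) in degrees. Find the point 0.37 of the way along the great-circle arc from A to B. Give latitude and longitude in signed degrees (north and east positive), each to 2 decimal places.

-59.58°, 71.90°

Central angle δ = 0.8366 rad. Interpolating on the sphere with fraction f = 0.37:
P = [sin((1−f)δ)·A + sin(fδ)·B] / sin δ = 0.6775·A + 0.4103·B in Cartesian coordinates,
giving P = (0.1573, 0.4812, -0.8623), i.e. latitude -59.58°, longitude 71.90°.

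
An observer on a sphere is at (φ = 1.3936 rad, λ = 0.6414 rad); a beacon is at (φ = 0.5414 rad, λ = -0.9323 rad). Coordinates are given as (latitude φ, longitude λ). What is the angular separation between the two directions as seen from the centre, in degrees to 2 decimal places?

59.55°

In radians: φ₁ = 1.3936, φ₂ = 0.5414, Δλ = -90.166° = -1.5737 rad.
cos c = sin φ₁ sin φ₂ + cos φ₁ cos φ₂ cos Δλ = (0.9843)(0.5153) + (0.1763)(0.8570)(-0.0029) = 0.50683,
so c = arccos(0.50683) = 1.03929 rad.
So the angular separation is 59.55°.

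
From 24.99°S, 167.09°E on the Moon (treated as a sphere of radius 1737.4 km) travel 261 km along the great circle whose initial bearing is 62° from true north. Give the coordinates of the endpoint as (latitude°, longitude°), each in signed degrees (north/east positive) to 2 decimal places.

-20.73°, 175.21°

Angular distance δ = d/R = 261/1737.4 = 0.15022 rad; initial bearing θ = 1.0821 rad.
sin φ₂ = sin φ₁ cos δ + cos φ₁ sin δ cos θ = (-0.4225)(0.9887) + (0.9064)(0.1497)(0.4695) = -0.3540, so φ₂ = -20.73°.
Δλ = atan2(sin θ sin δ cos φ₁, cos δ − sin φ₁ sin φ₂) = atan2(0.1198, 0.8392) = 8.123°.
λ₂ = 167.090° + 8.123° = 175.21°.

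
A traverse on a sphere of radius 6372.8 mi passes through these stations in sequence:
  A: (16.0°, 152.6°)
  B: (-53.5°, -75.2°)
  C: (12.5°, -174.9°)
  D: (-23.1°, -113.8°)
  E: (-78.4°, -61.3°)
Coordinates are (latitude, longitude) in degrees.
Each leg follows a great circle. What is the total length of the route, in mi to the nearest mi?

40355 mi

Leg A→B: central angle 2.2214 rad, distance 14156.4 mi.
Leg B→C: central angle 1.8461 rad, distance 11764.8 mi.
Leg C→D: central angle 1.2142 rad, distance 7737.9 mi.
Leg D→E: central angle 1.0508 rad, distance 6696.2 mi.
Total: 14156.4 + 11764.8 + 7737.9 + 6696.2 ≈ 40355 mi.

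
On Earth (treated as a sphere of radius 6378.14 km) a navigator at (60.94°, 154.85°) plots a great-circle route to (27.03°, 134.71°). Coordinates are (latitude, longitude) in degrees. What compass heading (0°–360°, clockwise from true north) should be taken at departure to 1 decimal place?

Δλ = -20.140° = -0.3515 rad.
y = sin Δλ · cos φ₂ = (-0.3443)(0.8908) = -0.3067
x = cos φ₁ sin φ₂ − sin φ₁ cos φ₂ cos Δλ = (0.4857)(0.4545) − (0.8741)(0.8908)(0.9389) = -0.5103
θ = atan2(y, x) = -148.99°; adding 360° gives 211.0°.

211.0°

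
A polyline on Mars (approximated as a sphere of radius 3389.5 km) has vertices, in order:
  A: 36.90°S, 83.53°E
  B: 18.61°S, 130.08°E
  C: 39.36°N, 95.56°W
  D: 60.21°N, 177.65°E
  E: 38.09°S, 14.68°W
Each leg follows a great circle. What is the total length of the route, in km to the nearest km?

23179 km

Leg A→B: central angle 0.7773 rad, distance 2634.6 km.
Leg B→C: central angle 2.3670 rad, distance 8022.9 km.
Leg C→D: central angle 0.9620 rad, distance 3260.6 km.
Leg D→E: central angle 2.7322 rad, distance 9260.9 km.
Total: 2634.6 + 8022.9 + 3260.6 + 9260.9 ≈ 23179 km.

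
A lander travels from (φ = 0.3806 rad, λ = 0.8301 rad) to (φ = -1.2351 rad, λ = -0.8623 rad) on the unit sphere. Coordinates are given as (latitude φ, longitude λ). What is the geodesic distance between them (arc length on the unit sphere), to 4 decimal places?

1.9691

In radians: φ₁ = 0.3806, φ₂ = -1.2351, Δλ = -96.967° = -1.6924 rad.
cos c = sin φ₁ sin φ₂ + cos φ₁ cos φ₂ cos Δλ = (0.3715)(-0.9442) + (0.9284)(0.3294)(-0.1213) = -0.38784,
so c = arccos(-0.38784) = 1.96909 rad.
On the unit sphere the arc length equals the central angle: 1.9691.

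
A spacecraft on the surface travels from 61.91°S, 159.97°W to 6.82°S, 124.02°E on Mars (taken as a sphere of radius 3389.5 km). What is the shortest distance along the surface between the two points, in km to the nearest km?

4580 km

With latitudes φ₁ = -61.910°, φ₂ = -6.820° and longitude difference Δλ = -76.010°:
Haversine: a = sin²(Δφ/2) + cos φ₁ cos φ₂ sin²(Δλ/2) = 0.2139 + (0.4709)(0.9929)(0.3791) = 0.39111.
Central angle c = 2·arcsin(√a) = 1.35125 rad.
Distance = R·c = 3389.5 × 1.3512 ≈ 4580 km.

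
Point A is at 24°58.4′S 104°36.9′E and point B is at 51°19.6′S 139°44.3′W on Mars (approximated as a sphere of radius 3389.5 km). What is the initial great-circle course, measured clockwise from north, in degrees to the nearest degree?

With φ₁ = -0.4359, φ₂ = -0.8958, Δλ = 2.0184 rad, the forward-azimuth formula gives
θ = atan2( sin Δλ cos φ₂ , cos φ₁ sin φ₂ − sin φ₁ cos φ₂ cos Δλ ) = atan2(0.5633, -0.8219) = 145.57°.
So the initial bearing is 146°.

146°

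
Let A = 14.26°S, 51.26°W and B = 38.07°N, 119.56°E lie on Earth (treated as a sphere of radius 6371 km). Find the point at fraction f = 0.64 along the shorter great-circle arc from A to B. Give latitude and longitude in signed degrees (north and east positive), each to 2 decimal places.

72.41°, 23.56°

Central angle δ = 2.7025 rad. Interpolating on the sphere with fraction f = 0.64:
P = [sin((1−f)δ)·A + sin(fδ)·B] / sin δ = 1.9440·A + 2.3225·B in Cartesian coordinates,
giving P = (0.2770, 0.1208, 0.9532), i.e. latitude 72.41°, longitude 23.56°.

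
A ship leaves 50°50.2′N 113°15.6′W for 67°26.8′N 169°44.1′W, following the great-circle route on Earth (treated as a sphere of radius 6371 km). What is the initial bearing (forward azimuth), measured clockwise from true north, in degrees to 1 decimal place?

322.7°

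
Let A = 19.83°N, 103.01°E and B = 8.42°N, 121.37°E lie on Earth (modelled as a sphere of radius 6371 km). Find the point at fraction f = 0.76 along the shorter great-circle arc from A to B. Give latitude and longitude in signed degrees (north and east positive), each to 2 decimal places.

Central angle δ = 0.3685 rad. Interpolating on the sphere with fraction f = 0.76:
P = [sin((1−f)δ)·A + sin(fδ)·B] / sin δ = 0.2452·A + 0.7674·B in Cartesian coordinates,
giving P = (-0.4471, 0.8729, 0.1955), i.e. latitude 11.28°, longitude 117.12°.

11.28°, 117.12°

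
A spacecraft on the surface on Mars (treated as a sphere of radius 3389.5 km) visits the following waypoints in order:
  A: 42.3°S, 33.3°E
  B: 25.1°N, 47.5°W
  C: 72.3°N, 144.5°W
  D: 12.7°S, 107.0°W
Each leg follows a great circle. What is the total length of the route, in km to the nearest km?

15206 km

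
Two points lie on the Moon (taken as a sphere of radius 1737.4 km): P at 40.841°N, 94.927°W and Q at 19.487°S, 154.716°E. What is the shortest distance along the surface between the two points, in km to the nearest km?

Let φ₁ = 0.7128 rad, φ₂ = -0.3401 rad, and Δλ = -1.9261 rad.
Haversine: a = sin²(Δφ/2) + cos φ₁ cos φ₂ sin²(Δλ/2) = 0.2525 + (0.7565)(0.9427)(0.6739) = 0.73313.
Central angle c = 2·arcsin(√a) = 2.05585 rad.
Distance = R·c = 1737.4 × 2.0558 ≈ 3572 km.

3572 km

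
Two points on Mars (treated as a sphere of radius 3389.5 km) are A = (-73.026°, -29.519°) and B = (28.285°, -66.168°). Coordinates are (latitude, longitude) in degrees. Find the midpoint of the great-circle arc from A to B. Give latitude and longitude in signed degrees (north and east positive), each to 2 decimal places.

Central angle δ = 1.8203 rad. Interpolating on the sphere with fraction f = 0.5:
P = [sin((1−f)δ)·A + sin(fδ)·B] / sin δ = 0.8148·A + 0.8148·B in Cartesian coordinates,
giving P = (0.4969, -0.7736, -0.3932), i.e. latitude -23.16°, longitude -57.28°.

-23.16°, -57.28°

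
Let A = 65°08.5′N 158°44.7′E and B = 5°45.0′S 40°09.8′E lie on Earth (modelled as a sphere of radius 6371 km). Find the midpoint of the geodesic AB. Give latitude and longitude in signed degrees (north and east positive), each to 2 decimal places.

Central angle δ = 1.8661 rad. Interpolating on the sphere with fraction f = 0.5:
P = [sin((1−f)δ)·A + sin(fδ)·B] / sin δ = 0.8398·A + 0.8398·B in Cartesian coordinates,
giving P = (0.3095, 0.6669, 0.6778), i.e. latitude 42.67°, longitude 65.10°.

42.67°, 65.10°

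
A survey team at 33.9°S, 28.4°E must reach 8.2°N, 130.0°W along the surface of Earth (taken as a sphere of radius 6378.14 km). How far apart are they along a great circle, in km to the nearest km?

16420 km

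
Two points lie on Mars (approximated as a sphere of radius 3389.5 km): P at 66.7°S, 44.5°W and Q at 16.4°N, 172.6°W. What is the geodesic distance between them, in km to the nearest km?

7073 km

With latitudes φ₁ = -66.700°, φ₂ = 16.400° and longitude difference Δλ = -128.100°:
cos c = sin φ₁ sin φ₂ + cos φ₁ cos φ₂ cos Δλ = (-0.9184)(0.2823) + (0.3955)(0.9593)(-0.6170) = -0.49345,
so c = arccos(-0.49345) = 2.08685 rad.
Distance = R·c = 3389.5 × 2.0868 ≈ 7073 km.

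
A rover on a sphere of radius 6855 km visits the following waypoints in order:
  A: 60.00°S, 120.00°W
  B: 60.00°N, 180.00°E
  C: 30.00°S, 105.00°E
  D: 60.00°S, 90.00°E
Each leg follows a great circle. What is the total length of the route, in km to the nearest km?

32190 km

Leg A→B: central angle 2.2459 rad, distance 15395.8 km.
Leg B→C: central angle 1.8975 rad, distance 13007.5 km.
Leg C→D: central angle 0.5524 rad, distance 3786.7 km.
Total: 15395.8 + 13007.5 + 3786.7 ≈ 32190 km.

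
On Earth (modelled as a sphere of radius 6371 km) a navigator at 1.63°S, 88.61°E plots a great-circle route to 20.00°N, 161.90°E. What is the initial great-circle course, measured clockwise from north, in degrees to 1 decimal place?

With φ₁ = -0.0284, φ₂ = 0.3491, Δλ = 1.2792 rad, the forward-azimuth formula gives
θ = atan2( sin Δλ cos φ₂ , cos φ₁ sin φ₂ − sin φ₁ cos φ₂ cos Δλ ) = atan2(0.9000, 0.3496) = 68.77°.
So the initial bearing is 68.8°.

68.8°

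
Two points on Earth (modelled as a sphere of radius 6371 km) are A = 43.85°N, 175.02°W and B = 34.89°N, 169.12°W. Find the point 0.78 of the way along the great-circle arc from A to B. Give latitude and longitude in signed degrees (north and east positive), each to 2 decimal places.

36.89°, -170.29°

The central angle between A and B is δ = 0.1754 rad.
With f = 0.78, the slerp weights are sin((1−f)δ)/sin δ = 0.2211 and sin(fδ)/sin δ = 0.7816.
Weighted sum of the unit vectors: (0.2211)·(-0.7184,-0.0626,0.6928) + (0.7816)·(-0.8055,-0.1548,0.5720) = (-0.7884, -0.1348, 0.6002).
Converting back: φ = atan2(z, √(x²+y²)) = 36.89°, λ = atan2(y, x) = -170.29°.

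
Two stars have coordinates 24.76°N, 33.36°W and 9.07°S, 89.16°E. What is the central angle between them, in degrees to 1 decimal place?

With latitudes φ₁ = 24.760°, φ₂ = -9.070° and longitude difference Δλ = 122.520°:
Haversine: a = sin²(Δφ/2) + cos φ₁ cos φ₂ sin²(Δλ/2) = 0.0847 + (0.9081)(0.9875)(0.7688) = 0.77405.
Central angle c = 2·arcsin(√a) = 2.15088 rad.
So the angular separation is 123.2°.

123.2°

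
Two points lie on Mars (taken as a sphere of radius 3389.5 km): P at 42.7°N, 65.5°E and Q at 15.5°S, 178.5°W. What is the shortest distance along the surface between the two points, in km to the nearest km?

7066 km

Let φ₁ = 0.7453 rad, φ₂ = -0.2705 rad, and Δλ = 2.0246 rad.
cos c = sin φ₁ sin φ₂ + cos φ₁ cos φ₂ cos Δλ = (0.6782)(-0.2672) + (0.7349)(0.9636)(-0.4384) = -0.49168,
so c = arccos(-0.49168) = 2.08481 rad.
Distance = R·c = 3389.5 × 2.0848 ≈ 7066 km.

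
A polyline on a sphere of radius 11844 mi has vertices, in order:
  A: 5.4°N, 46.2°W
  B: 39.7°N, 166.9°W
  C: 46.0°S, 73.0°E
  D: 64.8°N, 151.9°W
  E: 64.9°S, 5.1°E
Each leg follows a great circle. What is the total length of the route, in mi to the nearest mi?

116928 mi

Leg A→B: central angle 1.9081 rad, distance 22599.7 mi.
Leg B→C: central angle 2.3855 rad, distance 28254.1 mi.
Leg C→D: central angle 2.6068 rad, distance 30875.2 mi.
Leg D→E: central angle 2.9719 rad, distance 35199.4 mi.
Total: 22599.7 + 28254.1 + 30875.2 + 35199.4 ≈ 116928 mi.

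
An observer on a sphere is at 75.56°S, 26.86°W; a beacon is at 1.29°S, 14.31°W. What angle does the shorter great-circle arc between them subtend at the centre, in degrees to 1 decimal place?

74.6°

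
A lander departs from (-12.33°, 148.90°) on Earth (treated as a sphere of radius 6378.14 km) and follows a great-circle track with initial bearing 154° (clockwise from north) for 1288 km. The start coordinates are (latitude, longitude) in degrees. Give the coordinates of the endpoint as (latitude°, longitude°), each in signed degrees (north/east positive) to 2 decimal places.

Angular distance δ = d/R = 1288/6378.14 = 0.20194 rad; initial bearing θ = 2.6878 rad.
sin φ₂ = sin φ₁ cos δ + cos φ₁ sin δ cos θ = (-0.2135)(0.9797) + (0.9769)(0.2006)(-0.8988) = -0.3853, so φ₂ = -22.66°.
Δλ = atan2(sin θ sin δ cos φ₁, cos δ − sin φ₁ sin φ₂) = atan2(0.0859, 0.8974) = 5.468°.
λ₂ = 148.900° + 5.468° = 154.37°.

-22.66°, 154.37°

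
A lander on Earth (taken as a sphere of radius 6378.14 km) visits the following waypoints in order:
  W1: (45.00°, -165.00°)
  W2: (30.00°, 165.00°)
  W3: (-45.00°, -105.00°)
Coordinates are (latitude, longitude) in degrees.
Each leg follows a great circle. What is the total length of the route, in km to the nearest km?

Leg W1→W2: central angle 0.4867 rad, distance 3104.2 km.
Leg W2→W3: central angle 1.9322 rad, distance 12323.6 km.
Total: 3104.2 + 12323.6 ≈ 15428 km.

15428 km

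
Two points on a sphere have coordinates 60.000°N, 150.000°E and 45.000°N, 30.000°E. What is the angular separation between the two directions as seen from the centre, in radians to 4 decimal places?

Let φ₁ = 1.0472 rad, φ₂ = 0.7854 rad, and Δλ = -2.0944 rad.
cos c = sin φ₁ sin φ₂ + cos φ₁ cos φ₂ cos Δλ = (0.8660)(0.7071) + (0.5000)(0.7071)(-0.5000) = 0.43560,
so c = arccos(0.43560) = 1.12010 rad.
So the angular separation is 1.1201 rad.

1.1201 rad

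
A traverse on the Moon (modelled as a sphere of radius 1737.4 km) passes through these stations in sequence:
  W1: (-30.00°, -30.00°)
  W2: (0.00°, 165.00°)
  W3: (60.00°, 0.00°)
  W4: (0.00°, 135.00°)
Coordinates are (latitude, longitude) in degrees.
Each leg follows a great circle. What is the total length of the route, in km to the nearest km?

11412 km

Leg W1→W2: central angle 2.5617 rad, distance 4450.7 km.
Leg W2→W3: central angle 2.0748 rad, distance 3604.8 km.
Leg W3→W4: central angle 1.9322 rad, distance 3356.9 km.
Total: 4450.7 + 3604.8 + 3356.9 ≈ 11412 km.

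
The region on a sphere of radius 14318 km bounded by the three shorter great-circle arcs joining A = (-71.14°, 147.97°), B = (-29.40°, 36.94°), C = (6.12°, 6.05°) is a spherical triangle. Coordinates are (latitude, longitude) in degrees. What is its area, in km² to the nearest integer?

Side lengths (central angles): a = 0.8079, b = 1.9325, c = 1.1988 rad; semiperimeter s = 1.9696.
By l'Huilier's theorem, tan(E/4) = √[tan(s/2) tan((s−a)/2) tan((s−b)/2) tan((s−c)/2)], giving spherical excess E = 0.3441 rad.
Area = E·R² = 0.3441 × (14318)² ≈ 70540547 km².

70540547 km²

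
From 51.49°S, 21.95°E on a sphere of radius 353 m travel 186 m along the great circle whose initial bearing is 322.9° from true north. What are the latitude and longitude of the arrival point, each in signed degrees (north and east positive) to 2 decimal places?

-25.25°, 2.35°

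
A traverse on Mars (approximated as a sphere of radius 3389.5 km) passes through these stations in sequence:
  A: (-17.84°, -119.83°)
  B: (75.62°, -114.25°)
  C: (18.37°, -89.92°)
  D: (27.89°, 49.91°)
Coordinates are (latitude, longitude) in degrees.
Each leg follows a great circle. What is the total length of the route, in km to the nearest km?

16077 km

Leg A→B: central angle 1.6323 rad, distance 5532.7 km.
Leg B→C: central angle 1.0239 rad, distance 3470.5 km.
Leg C→D: central angle 2.0870 rad, distance 7073.7 km.
Total: 5532.7 + 3470.5 + 7073.7 ≈ 16077 km.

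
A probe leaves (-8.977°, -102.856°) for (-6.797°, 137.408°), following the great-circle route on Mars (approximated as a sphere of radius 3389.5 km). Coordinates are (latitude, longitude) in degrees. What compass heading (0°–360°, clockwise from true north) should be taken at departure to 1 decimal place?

257.3°

With φ₁ = -0.1567, φ₂ = -0.1186, Δλ = -2.0898 rad, the forward-azimuth formula gives
θ = atan2( sin Δλ cos φ₂ , cos φ₁ sin φ₂ − sin φ₁ cos φ₂ cos Δλ ) = atan2(-0.8622, -0.1938) = -102.66°.
Adding 360° brings this into [0°, 360°): 257.3°.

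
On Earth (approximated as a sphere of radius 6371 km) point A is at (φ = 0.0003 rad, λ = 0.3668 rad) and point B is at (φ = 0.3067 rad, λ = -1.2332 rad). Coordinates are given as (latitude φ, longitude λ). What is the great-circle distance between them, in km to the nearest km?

Let φ₁ = 0.0003 rad, φ₂ = 0.3067 rad, and Δλ = -1.6000 rad.
cos c = sin φ₁ sin φ₂ + cos φ₁ cos φ₂ cos Δλ = (0.0003)(0.3019) + (1.0000)(0.9533)(-0.0292) = -0.02775,
so c = arccos(-0.02775) = 1.59855 rad.
Distance = R·c = 6371 × 1.5985 ≈ 10184 km.

10184 km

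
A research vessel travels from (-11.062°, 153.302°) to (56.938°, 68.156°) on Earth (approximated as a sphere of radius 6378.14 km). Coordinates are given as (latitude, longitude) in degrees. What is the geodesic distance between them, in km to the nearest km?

With latitudes φ₁ = -11.062°, φ₂ = 56.938° and longitude difference Δλ = -85.146°:
cos c = sin φ₁ sin φ₂ + cos φ₁ cos φ₂ cos Δλ = (-0.1919)(0.8381) + (0.9814)(0.5455)(0.0846) = -0.11550,
so c = arccos(-0.11550) = 1.68655 rad.
Distance = R·c = 6378.14 × 1.6866 ≈ 10757 km.

10757 km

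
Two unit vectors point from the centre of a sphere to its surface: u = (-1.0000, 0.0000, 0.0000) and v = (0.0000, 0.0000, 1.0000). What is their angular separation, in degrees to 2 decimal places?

u·v = 0.0000; |u| = 1.0000, |v| = 1.0000.
cos θ = (u·v)/(|u||v|) = 0.0000, so θ = 90.00°.

90.00°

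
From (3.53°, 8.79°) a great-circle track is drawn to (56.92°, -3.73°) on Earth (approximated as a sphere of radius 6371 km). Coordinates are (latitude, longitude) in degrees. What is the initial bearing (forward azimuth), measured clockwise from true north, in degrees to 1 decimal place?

With φ₁ = 0.0616, φ₂ = 0.9934, Δλ = -0.2185 rad, the forward-azimuth formula gives
θ = atan2( sin Δλ cos φ₂ , cos φ₁ sin φ₂ − sin φ₁ cos φ₂ cos Δλ ) = atan2(-0.1183, 0.8035) = -8.38°.
Adding 360° brings this into [0°, 360°): 351.6°.

351.6°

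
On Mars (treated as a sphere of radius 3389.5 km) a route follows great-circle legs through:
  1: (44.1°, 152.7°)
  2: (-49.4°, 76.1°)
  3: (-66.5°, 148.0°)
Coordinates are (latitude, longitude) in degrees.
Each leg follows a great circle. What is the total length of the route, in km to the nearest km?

9102 km

Leg 1→2: central angle 2.0043 rad, distance 6793.7 km.
Leg 2→3: central angle 0.6810 rad, distance 2308.4 km.
Total: 6793.7 + 2308.4 ≈ 9102 km.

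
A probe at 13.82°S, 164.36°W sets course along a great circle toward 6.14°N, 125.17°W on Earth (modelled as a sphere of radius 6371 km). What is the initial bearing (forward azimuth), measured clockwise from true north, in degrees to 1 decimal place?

65.4°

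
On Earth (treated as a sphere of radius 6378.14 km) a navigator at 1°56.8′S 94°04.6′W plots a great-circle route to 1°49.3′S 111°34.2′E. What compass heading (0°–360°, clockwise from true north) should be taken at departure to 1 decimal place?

261.8°

With φ₁ = -0.0340, φ₂ = -0.0318, Δλ = -2.6940 rad, the forward-azimuth formula gives
θ = atan2( sin Δλ cos φ₂ , cos φ₁ sin φ₂ − sin φ₁ cos φ₂ cos Δλ ) = atan2(-0.4326, -0.0624) = -98.21°.
Adding 360° brings this into [0°, 360°): 261.8°.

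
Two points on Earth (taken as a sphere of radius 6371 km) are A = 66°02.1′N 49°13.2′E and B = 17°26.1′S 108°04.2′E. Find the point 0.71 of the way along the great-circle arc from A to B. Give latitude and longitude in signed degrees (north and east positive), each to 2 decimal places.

8.29°, 98.77°

The central angle between A and B is δ = 1.6442 rad.
With f = 0.71, the slerp weights are sin((1−f)δ)/sin δ = 0.4602 and sin(fδ)/sin δ = 0.9222.
Weighted sum of the unit vectors: (0.4602)·(0.2653,0.3076,0.9138) + (0.9222)·(-0.2959,0.9070,-0.2996) = (-0.1508, 0.9780, 0.1442).
Converting back: φ = atan2(z, √(x²+y²)) = 8.29°, λ = atan2(y, x) = 98.77°.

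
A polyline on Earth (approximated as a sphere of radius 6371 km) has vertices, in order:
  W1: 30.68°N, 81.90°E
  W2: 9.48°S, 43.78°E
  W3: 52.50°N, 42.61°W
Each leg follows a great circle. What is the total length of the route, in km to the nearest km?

16640 km

Leg W1→W2: central angle 0.9480 rad, distance 6039.6 km.
Leg W2→W3: central angle 1.6638 rad, distance 10600.0 km.
Total: 6039.6 + 10600.0 ≈ 16640 km.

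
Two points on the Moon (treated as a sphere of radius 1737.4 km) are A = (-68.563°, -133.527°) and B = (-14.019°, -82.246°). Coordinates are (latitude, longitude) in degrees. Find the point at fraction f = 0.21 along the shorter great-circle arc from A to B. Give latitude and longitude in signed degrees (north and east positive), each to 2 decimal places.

The central angle between A and B is δ = 1.1071 rad.
With f = 0.21, the slerp weights are sin((1−f)δ)/sin δ = 0.8579 and sin(fδ)/sin δ = 0.2576.
Weighted sum of the unit vectors: (0.8579)·(-0.2517,-0.2650,-0.9308) + (0.2576)·(0.1309,-0.9613,-0.2422) = (-0.1822, -0.4750, -0.8609).
Converting back: φ = atan2(z, √(x²+y²)) = -59.42°, λ = atan2(y, x) = -110.99°.

-59.42°, -110.99°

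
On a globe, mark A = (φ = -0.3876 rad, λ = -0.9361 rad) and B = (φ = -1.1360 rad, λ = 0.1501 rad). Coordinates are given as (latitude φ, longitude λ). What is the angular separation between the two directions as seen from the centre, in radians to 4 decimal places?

1.0187 rad

With latitudes φ₁ = -22.208°, φ₂ = -65.088° and longitude difference Δλ = 62.235°:
Haversine: a = sin²(Δφ/2) + cos φ₁ cos φ₂ sin²(Δλ/2) = 0.1336 + (0.9258)(0.4212)(0.2671) = 0.23776.
Central angle c = 2·arcsin(√a) = 1.01870 rad.
So the angular separation is 1.0187 rad.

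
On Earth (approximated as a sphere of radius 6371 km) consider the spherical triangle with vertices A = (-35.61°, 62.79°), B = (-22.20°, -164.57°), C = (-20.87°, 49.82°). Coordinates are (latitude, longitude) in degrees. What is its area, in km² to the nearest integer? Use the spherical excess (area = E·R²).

Side lengths (central angles): a = 2.1887, b = 0.3248, c = 1.8649 rad; semiperimeter s = 2.1892.
By l'Huilier's theorem, tan(E/4) = √[tan(s/2) tan((s−a)/2) tan((s−b)/2) tan((s−c)/2)], giving spherical excess E = 0.0423 rad.
Area = E·R² = 0.0423 × (6371)² ≈ 1718389 km².

1718389 km²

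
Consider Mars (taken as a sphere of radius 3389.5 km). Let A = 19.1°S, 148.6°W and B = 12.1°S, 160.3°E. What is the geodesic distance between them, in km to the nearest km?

2931 km

Let φ₁ = -0.3334 rad, φ₂ = -0.2112 rad, and Δλ = -0.8919 rad.
cos c = sin φ₁ sin φ₂ + cos φ₁ cos φ₂ cos Δλ = (-0.3272)(-0.2096) + (0.9449)(0.9778)(0.6280) = 0.64880,
so c = arccos(0.64880) = 0.86479 rad.
Distance = R·c = 3389.5 × 0.8648 ≈ 2931 km.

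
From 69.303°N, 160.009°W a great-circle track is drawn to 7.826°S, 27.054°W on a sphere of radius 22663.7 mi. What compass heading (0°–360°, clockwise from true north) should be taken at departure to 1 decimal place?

51.2°

With φ₁ = 1.2096, φ₂ = -0.1366, Δλ = 2.3205 rad, the forward-azimuth formula gives
θ = atan2( sin Δλ cos φ₂ , cos φ₁ sin φ₂ − sin φ₁ cos φ₂ cos Δλ ) = atan2(0.7251, 0.5834) = 51.18°.
So the initial bearing is 51.2°.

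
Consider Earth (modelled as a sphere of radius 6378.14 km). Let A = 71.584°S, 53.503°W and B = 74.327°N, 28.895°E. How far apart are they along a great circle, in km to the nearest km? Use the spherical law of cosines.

17193 km

With latitudes φ₁ = -71.584°, φ₂ = 74.327° and longitude difference Δλ = 82.398°:
cos c = sin φ₁ sin φ₂ + cos φ₁ cos φ₂ cos Δλ = (-0.9488)(0.9628) + (0.3159)(0.2701)(0.1323) = -0.90222,
so c = arccos(-0.90222) = 2.69569 rad.
Distance = R·c = 6378.14 × 2.6957 ≈ 17193 km.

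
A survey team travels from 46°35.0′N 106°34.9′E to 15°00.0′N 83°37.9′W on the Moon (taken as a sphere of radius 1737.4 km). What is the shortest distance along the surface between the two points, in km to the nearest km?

3570 km

With latitudes φ₁ = 46.583°, φ₂ = 15.000° and longitude difference Δλ = 169.787°:
cos c = sin φ₁ sin φ₂ + cos φ₁ cos φ₂ cos Δλ = (0.7264)(0.2588) + (0.6873)(0.9659)(-0.9842) = -0.46536,
so c = arccos(-0.46536) = 2.05484 rad.
Distance = R·c = 1737.4 × 2.0548 ≈ 3570 km.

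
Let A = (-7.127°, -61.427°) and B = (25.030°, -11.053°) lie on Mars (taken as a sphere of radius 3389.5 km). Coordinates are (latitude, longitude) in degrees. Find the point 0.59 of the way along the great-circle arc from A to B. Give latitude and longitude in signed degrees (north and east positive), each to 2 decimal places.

The central angle between A and B is δ = 1.0229 rad.
With f = 0.59, the slerp weights are sin((1−f)δ)/sin δ = 0.4770 and sin(fδ)/sin δ = 0.6649.
Weighted sum of the unit vectors: (0.4770)·(0.4746,-0.8714,-0.1241) + (0.6649)·(0.8893,-0.1737,0.4231) = (0.8176, -0.5312, 0.2221).
Converting back: φ = atan2(z, √(x²+y²)) = 12.83°, λ = atan2(y, x) = -33.01°.

12.83°, -33.01°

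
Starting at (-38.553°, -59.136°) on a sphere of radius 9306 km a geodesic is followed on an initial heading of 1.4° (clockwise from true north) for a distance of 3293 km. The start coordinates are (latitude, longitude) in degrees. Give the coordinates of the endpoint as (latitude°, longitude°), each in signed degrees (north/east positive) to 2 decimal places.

Angular distance δ = d/R = 3293/9306 = 0.35386 rad; initial bearing θ = 0.0244 rad.
sin φ₂ = sin φ₁ cos δ + cos φ₁ sin δ cos θ = (-0.6232)(0.9380) + (0.7820)(0.3465)(0.9997) = -0.3137, so φ₂ = -18.28°.
Δλ = atan2(sin θ sin δ cos φ₁, cos δ − sin φ₁ sin φ₂) = atan2(0.0066, 0.7425) = 0.511°.
λ₂ = -59.136° + 0.511° = -58.63°.

-18.28°, -58.63°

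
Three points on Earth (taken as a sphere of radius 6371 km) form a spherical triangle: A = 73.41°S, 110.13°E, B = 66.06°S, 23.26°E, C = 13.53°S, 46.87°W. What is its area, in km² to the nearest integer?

10409682 km²

Side lengths (central angles): a = 1.2154, b = 1.6021, c = 0.4902 rad; semiperimeter s = 1.6539.
By l'Huilier's theorem, tan(E/4) = √[tan(s/2) tan((s−a)/2) tan((s−b)/2) tan((s−c)/2)], giving spherical excess E = 0.2565 rad.
Area = E·R² = 0.2565 × (6371)² ≈ 10409682 km².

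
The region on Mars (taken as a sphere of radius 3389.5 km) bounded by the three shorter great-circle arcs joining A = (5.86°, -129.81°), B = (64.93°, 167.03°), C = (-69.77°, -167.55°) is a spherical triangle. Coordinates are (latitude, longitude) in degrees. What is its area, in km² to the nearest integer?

14665678 km²

Side lengths (central angles): a = 2.3711, b = 1.3937, c = 1.2841 rad; semiperimeter s = 2.5244.
By l'Huilier's theorem, tan(E/4) = √[tan(s/2) tan((s−a)/2) tan((s−b)/2) tan((s−c)/2)], giving spherical excess E = 1.2765 rad.
Area = E·R² = 1.2765 × (3389.5)² ≈ 14665678 km².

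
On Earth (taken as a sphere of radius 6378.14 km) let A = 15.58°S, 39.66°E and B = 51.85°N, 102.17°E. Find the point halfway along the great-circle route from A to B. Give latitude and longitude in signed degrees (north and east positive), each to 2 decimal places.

20.80°, 63.36°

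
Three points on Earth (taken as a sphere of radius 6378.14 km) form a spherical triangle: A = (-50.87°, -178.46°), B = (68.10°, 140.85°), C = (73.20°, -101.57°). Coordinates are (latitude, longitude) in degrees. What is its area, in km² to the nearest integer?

46757784 km²

Side lengths (central angles): a = 0.5766, b = 2.3479, c = 2.1427 rad; semiperimeter s = 2.5336.
By l'Huilier's theorem, tan(E/4) = √[tan(s/2) tan((s−a)/2) tan((s−b)/2) tan((s−c)/2)], giving spherical excess E = 1.1494 rad.
Area = E·R² = 1.1494 × (6378.14)² ≈ 46757784 km².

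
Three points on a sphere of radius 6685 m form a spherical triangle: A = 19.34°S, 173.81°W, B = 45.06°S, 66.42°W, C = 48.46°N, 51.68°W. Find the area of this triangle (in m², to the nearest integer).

101464818 m²

Side lengths (central angles): a = 1.6477, b = 2.1903, c = 1.5356 rad; semiperimeter s = 2.6868.
By l'Huilier's theorem, tan(E/4) = √[tan(s/2) tan((s−a)/2) tan((s−b)/2) tan((s−c)/2)], giving spherical excess E = 2.2705 rad.
Area = E·R² = 2.2705 × (6685)² ≈ 101464818 m².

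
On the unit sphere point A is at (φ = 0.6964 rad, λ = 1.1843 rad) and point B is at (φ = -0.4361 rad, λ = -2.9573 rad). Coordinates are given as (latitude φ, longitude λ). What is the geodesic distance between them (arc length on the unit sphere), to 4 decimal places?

2.2740

Let φ₁ = 0.6964 rad, φ₂ = -0.4361 rad, and Δλ = 2.1416 rad.
Haversine: a = sin²(Δφ/2) + cos φ₁ cos φ₂ sin²(Δλ/2) = 0.2878 + (0.7672)(0.9064)(0.7701) = 0.82333.
Central angle c = 2·arcsin(√a) = 2.27399 rad.
On the unit sphere the arc length equals the central angle: 2.2740.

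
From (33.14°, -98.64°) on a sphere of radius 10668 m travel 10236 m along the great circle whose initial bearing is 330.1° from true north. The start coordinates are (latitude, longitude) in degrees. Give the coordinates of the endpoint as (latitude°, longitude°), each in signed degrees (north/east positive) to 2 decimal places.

65.26°, -175.88°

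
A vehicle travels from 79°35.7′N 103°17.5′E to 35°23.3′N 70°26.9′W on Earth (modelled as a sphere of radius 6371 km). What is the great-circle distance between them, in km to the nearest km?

7223 km

In radians: φ₁ = 1.3892, φ₂ = 0.6176, Δλ = -173.740° = -3.0323 rad.
cos c = sin φ₁ sin φ₂ + cos φ₁ cos φ₂ cos Δλ = (0.9836)(0.5791) + (0.1806)(0.8152)(-0.9940) = 0.42323,
so c = arccos(0.42323) = 1.13379 rad.
Distance = R·c = 6371 × 1.1338 ≈ 7223 km.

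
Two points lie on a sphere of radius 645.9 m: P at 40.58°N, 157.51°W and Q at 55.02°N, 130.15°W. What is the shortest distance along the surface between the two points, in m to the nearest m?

Let φ₁ = 0.7083 rad, φ₂ = 0.9603 rad, and Δλ = 0.4775 rad.
Haversine: a = sin²(Δφ/2) + cos φ₁ cos φ₂ sin²(Δλ/2) = 0.0158 + (0.7595)(0.5733)(0.0559) = 0.04015.
Central angle c = 2·arcsin(√a) = 0.40347 rad.
Distance = R·c = 645.9 × 0.4035 ≈ 261 m.

261 m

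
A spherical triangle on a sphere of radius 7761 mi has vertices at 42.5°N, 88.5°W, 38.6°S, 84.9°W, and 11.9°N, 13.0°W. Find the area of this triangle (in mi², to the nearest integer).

64248765 mi²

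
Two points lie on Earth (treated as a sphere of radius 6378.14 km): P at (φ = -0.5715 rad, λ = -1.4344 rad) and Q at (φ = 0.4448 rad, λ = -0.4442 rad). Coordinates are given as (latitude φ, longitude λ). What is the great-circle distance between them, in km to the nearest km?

With latitudes φ₁ = -32.745°, φ₂ = 25.485° and longitude difference Δλ = 56.734°:
cos c = sin φ₁ sin φ₂ + cos φ₁ cos φ₂ cos Δλ = (-0.5409)(0.4303) + (0.8411)(0.9027)(0.5485) = 0.18373,
so c = arccos(0.18373) = 1.38602 rad.
Distance = R·c = 6378.14 × 1.3860 ≈ 8840 km.

8840 km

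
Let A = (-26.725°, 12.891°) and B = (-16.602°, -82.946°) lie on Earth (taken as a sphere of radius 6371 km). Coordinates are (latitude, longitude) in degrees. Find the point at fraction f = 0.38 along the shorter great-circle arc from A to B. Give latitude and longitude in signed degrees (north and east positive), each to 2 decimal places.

The central angle between A and B is δ = 1.5293 rad.
With f = 0.38, the slerp weights are sin((1−f)δ)/sin δ = 0.8131 and sin(fδ)/sin δ = 0.5495.
Weighted sum of the unit vectors: (0.8131)·(0.8707,0.1993,-0.4497) + (0.5495)·(0.1177,-0.9511,-0.2857) = (0.7726, -0.3606, -0.5226).
Converting back: φ = atan2(z, √(x²+y²)) = -31.51°, λ = atan2(y, x) = -25.02°.

-31.51°, -25.02°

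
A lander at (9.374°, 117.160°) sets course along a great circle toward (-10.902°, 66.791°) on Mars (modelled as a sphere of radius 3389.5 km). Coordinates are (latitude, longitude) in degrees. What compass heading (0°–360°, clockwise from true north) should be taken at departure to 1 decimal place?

249.1°

Δλ = -50.369° = -0.8791 rad.
y = sin Δλ · cos φ₂ = (-0.7702)(0.9820) = -0.7563
x = cos φ₁ sin φ₂ − sin φ₁ cos φ₂ cos Δλ = (0.9866)(-0.1891) − (0.1629)(0.9820)(0.6378) = -0.2886
θ = atan2(y, x) = -110.89°; adding 360° gives 249.1°.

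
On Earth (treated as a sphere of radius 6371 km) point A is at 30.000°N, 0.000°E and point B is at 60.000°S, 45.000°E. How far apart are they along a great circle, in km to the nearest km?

10818 km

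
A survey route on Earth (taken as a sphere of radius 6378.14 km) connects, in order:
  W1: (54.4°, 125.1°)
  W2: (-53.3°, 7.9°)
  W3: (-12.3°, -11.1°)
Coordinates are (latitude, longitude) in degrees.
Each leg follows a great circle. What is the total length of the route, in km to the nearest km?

Leg W1→W2: central angle 2.5166 rad, distance 16051.0 km.
Leg W2→W3: central angle 0.7628 rad, distance 4865.3 km.
Total: 16051.0 + 4865.3 ≈ 20916 km.

20916 km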